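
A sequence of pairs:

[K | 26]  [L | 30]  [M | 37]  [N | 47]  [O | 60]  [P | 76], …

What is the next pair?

Letter — letters move forward 1 place in the alphabet: K, L, M, N, O, P → Q.
For the second component, differences are 4, 7, 10, … (increasing by 3 each time): 26, 30, 37, 47, 60, 76 → 95.
Combining the parts gives [Q | 95].

[Q | 95]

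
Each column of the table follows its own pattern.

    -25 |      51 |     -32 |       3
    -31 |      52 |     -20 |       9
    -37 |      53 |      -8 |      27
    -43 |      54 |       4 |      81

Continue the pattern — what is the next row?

-49  55  16  243

For the first component, −6 each step: -25, -31, -37, -43 → -49.
For the second component, +1 each step: 51, 52, 53, 54 → 55.
Third component: +12 each step; -32, -20, -8, 4 → 16.
Fourth component: ×3 each step, so 3, 9, 27, 81 → 243.
Combining the parts gives -49  55  16  243.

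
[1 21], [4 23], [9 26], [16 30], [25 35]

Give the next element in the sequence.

[36 41]

First coordinate: perfect squares: 1², 2², 3², …; 1, 4, 9, 16, 25 → 36.
Second coordinate: differences are 2, 3, 4, … (increasing by 1 each time); 21, 23, 26, 30, 35 → 41.
Combining the parts gives [36 41].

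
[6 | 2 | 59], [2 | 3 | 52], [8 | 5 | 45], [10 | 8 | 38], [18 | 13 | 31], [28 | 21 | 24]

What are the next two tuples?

First value goes 6, 2, 8, 10, 18, 28 → 46 → 74 (each term is the sum of the two before it).
For the second value, each term is the sum of the two before it: 2, 3, 5, 8, 13, 21 → 34 → 55.
Third value goes 59, 52, 45, 38, 31, 24 → 17 → 10 (−7 each step).
Putting the parts together: [46 | 34 | 17] and then [74 | 55 | 10].

[46 | 34 | 17], [74 | 55 | 10]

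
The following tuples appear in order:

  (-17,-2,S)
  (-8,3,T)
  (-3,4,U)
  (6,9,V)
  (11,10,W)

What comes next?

(20,15,X)

First coordinate — alternating steps +9, +5, +9, +5, …: -17, -8, -3, 6, 11 → 20.
Second coordinate: -2, 3, 4, 9, 10 → 15 (alternating steps +5, +1, +5, +1, …).
For the letter, letters move forward 1 place in the alphabet: S, T, U, V, W → X.
Combining the parts gives (20,15,X).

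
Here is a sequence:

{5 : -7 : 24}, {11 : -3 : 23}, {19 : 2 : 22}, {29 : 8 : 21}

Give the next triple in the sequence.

For the first component, differences are 6, 8, 10, … (increasing by 2 each time): 5, 11, 19, 29 → 41.
Second component goes -7, -3, 2, 8 → 15 (differences are 4, 5, 6, … (increasing by 1 each time)).
Third component — −1 each step: 24, 23, 22, 21 → 20.
Combining the parts gives {41 : 15 : 20}.

{41 : 15 : 20}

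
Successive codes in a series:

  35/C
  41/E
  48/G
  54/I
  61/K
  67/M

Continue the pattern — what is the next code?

74/O

First component: 35, 41, 48, 54, 61, 67 → 74 (alternating steps +6, +7, +6, +7, …).
Letter: C, E, G, I, K, M → O (letters move forward 2 places in the alphabet).
Putting it together: 74/O.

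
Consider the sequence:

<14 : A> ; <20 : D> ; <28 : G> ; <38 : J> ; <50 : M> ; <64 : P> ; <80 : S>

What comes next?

<98 : V>

First part: differences are 6, 8, 10, … (increasing by 2 each time), so 14, 20, 28, 38, 50, 64, 80 → 98.
Letter goes A, D, G, J, M, P, S → V (letters move forward 3 places in the alphabet).
Putting it together: <98 : V>.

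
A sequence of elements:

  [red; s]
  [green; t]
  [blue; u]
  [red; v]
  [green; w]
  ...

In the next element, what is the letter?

x

Letter: s, t, u, v, w → x (letters move forward 1 place in the alphabet).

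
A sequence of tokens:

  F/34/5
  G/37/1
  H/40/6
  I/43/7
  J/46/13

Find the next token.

K/49/20

For the letter, letters move forward 1 place in the alphabet: F, G, H, I, J → K.
Second component goes 34, 37, 40, 43, 46 → 49 (+3 each step).
Third component: 5, 1, 6, 7, 13 → 20 (each term is the sum of the two before it).
So the next token is K/49/20.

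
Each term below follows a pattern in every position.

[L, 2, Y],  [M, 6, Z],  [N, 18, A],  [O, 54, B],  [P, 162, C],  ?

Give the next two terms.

[Q, 486, D], [R, 1458, E]

First letter goes L, M, N, O, P → Q → R (letters move forward 1 place in the alphabet).
Second slot — ×3 each step: 2, 6, 18, 54, 162 → 486 → 1458.
Second letter — letters move forward 1 place in the alphabet, wrapping Z→A: Y, Z, A, B, C → D → E.
So the next two terms are [Q, 486, D] and [R, 1458, E].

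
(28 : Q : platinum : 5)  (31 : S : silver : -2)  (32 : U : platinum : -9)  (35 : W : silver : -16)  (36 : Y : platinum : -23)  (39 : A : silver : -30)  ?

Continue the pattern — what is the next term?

(40 : C : platinum : -37)

For the first component, alternating steps +3, +1, +3, +1, …: 28, 31, 32, 35, 36, 39 → 40.
Letter: letters move forward 2 places in the alphabet, wrapping Z→A, so Q, S, U, W, Y, A → C.
Metal: alternates platinum ↔ silver; platinum, silver, platinum, silver, platinum, silver → platinum.
Fourth component: −7 each step; 5, -2, -9, -16, -23, -30 → -37.
Putting it together: (40 : C : platinum : -37).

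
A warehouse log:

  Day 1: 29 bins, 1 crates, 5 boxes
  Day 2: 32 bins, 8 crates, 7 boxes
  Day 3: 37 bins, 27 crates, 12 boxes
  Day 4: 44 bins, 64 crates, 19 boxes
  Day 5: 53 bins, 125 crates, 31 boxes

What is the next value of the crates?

Crates: perfect cubes: 1³, 2³, 3³, …; 1, 8, 27, 64, 125 → 216.

216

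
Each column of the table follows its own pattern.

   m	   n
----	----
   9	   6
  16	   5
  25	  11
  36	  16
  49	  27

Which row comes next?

Column m: 9, 16, 25, 36, 49 → 64 (perfect squares: 3², 4², 5², …).
Column n — each term is the sum of the two before it: 6, 5, 11, 16, 27 → 43.
Combining the parts gives 64  43.

64  43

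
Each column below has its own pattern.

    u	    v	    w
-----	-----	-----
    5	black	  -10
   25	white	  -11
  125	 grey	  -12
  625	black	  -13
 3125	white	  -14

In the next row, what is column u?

Column u: ×5 each step; 5, 25, 125, 625, 3125 → 15625.

15625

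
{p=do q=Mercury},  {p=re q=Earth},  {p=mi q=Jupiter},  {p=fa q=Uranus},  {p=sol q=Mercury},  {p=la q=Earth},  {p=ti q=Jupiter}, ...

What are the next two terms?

P: runs through the solfège scale do→ti, so do, re, mi, fa, sol, la, ti → do → re.
For the q, repeats Mercury → Earth → Jupiter → Uranus: Mercury, Earth, Jupiter, Uranus, Mercury, Earth, Jupiter → Uranus → Mercury.
Putting the parts together: {p=do q=Uranus} and then {p=re q=Mercury}.

{p=do q=Uranus}, {p=re q=Mercury}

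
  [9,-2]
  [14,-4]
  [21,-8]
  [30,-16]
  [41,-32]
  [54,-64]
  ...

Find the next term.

First component: differences are 5, 7, 9, … (increasing by 2 each time); 9, 14, 21, 30, 41, 54 → 69.
Second component: -2, -4, -8, -16, -32, -64 → -128 (×2 each step).
Combining the parts gives [69,-128].

[69,-128]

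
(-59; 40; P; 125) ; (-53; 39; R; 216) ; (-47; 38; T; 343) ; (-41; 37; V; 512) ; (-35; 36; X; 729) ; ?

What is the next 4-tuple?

First part: -59, -53, -47, -41, -35 → -29 (+6 each step).
Second part: 40, 39, 38, 37, 36 → 35 (−1 each step).
Letter: letters move forward 2 places in the alphabet, so P, R, T, V, X → Z.
Fourth part — perfect cubes: 5³, 6³, 7³, …: 125, 216, 343, 512, 729 → 1000.
So the next 4-tuple is (-29; 35; Z; 1000).

(-29; 35; Z; 1000)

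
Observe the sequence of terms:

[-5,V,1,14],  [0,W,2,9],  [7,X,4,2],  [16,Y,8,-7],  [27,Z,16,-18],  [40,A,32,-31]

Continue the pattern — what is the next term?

First entry: -5, 0, 7, 16, 27, 40 → 55 (differences are 5, 7, 9, … (increasing by 2 each time)).
For the letter, letters move forward 1 place in the alphabet, wrapping Z→A: V, W, X, Y, Z, A → B.
Third entry — ×2 each step: 1, 2, 4, 8, 16, 32 → 64.
Fourth entry: together with the first entry always sums to 9, so 14, 9, 2, -7, -18, -31 → -46.
Combining the parts gives [55,B,64,-46].

[55,B,64,-46]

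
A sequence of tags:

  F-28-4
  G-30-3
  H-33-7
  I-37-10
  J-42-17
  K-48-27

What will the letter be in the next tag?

For the letter, letters move forward 1 place in the alphabet: F, G, H, I, J, K → L.

L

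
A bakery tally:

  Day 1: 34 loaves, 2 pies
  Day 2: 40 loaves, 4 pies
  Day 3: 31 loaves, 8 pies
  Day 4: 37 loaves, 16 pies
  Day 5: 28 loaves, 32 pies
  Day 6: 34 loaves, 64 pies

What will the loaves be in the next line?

Loaves: alternating steps +6, −9, +6, −9, …, so 34, 40, 31, 37, 28, 34 → 25.

25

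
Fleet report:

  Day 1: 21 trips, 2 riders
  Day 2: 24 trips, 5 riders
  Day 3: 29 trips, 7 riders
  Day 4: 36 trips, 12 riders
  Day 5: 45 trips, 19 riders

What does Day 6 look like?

Trips: 21, 24, 29, 36, 45 → 56 (differences are 3, 5, 7, … (increasing by 2 each time)).
Riders: each term is the sum of the two before it; 2, 5, 7, 12, 19 → 31.
Putting it together: 56 trips, 31 riders.

56 trips, 31 riders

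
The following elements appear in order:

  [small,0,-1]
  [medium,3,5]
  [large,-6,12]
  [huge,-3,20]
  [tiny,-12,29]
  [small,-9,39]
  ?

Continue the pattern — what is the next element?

[medium,-18,50]

Size goes small, medium, large, huge, tiny, small → medium (repeats small → medium → large → huge → tiny).
Second value: alternating steps +3, −9, +3, −9, …, so 0, 3, -6, -3, -12, -9 → -18.
Third value — differences are 6, 7, 8, … (increasing by 1 each time): -1, 5, 12, 20, 29, 39 → 50.
Combining the parts gives [medium,-18,50].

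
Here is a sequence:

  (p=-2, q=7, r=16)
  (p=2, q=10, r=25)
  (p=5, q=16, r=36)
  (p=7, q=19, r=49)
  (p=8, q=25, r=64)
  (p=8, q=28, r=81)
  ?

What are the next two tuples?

P: differences are 4, 3, 2, … (decreasing by 1 each time); -2, 2, 5, 7, 8, 8 → 7 → 5.
Q: 7, 10, 16, 19, 25, 28 → 34 → 37 (alternating steps +3, +6, +3, +6, …).
R goes 16, 25, 36, 49, 64, 81 → 100 → 121 (perfect squares: 4², 5², 6², …).
So the next two tuples are (p=7, q=34, r=100) and (p=5, q=37, r=121).

(p=7, q=34, r=100), (p=5, q=37, r=121)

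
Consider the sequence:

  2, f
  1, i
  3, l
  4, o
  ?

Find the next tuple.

For the first value, each term is the sum of the two before it: 2, 1, 3, 4 → 7.
Letter: letters move forward 3 places in the alphabet; f, i, l, o → r.
So the next tuple is 7, r.

7, r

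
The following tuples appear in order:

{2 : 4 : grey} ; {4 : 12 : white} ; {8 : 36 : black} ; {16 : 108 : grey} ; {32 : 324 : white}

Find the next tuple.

{64 : 972 : black}

First entry: ×2 each step; 2, 4, 8, 16, 32 → 64.
Second entry: ×3 each step; 4, 12, 36, 108, 324 → 972.
Shade: grey, white, black, grey, white → black (repeats grey → white → black).
Combining the parts gives {64 : 972 : black}.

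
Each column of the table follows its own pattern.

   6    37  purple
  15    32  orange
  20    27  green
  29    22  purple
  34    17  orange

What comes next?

43  12  green

First component: alternating steps +9, +5, +9, +5, …; 6, 15, 20, 29, 34 → 43.
Second component goes 37, 32, 27, 22, 17 → 12 (−5 each step).
Colour goes purple, orange, green, purple, orange → green (repeats purple → orange → green).
So the next row is 43  12  green.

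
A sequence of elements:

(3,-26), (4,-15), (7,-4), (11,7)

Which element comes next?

First coordinate: each term is the sum of the two before it; 3, 4, 7, 11 → 18.
Second coordinate: +11 each step, so -26, -15, -4, 7 → 18.
So the next element is (18,18).

(18,18)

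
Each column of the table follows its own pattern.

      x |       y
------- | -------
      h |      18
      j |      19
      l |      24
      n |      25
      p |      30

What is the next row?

Column x goes h, j, l, n, p → r (letters move forward 2 places in the alphabet).
Column y: alternating steps +1, +5, +1, +5, …, so 18, 19, 24, 25, 30 → 31.
So the next row is r  31.

r  31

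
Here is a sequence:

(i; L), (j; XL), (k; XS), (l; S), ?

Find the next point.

Letter goes i, j, k, l → m (letters move forward 1 place in the alphabet).
Size goes L, XL, XS, S → M (runs through clothing sizes XS→XL).
Combining the parts gives (m; M).

(m; M)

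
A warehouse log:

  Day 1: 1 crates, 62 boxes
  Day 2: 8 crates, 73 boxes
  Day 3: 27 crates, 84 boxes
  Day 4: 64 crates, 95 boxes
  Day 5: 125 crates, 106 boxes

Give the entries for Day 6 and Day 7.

Crates goes 1, 8, 27, 64, 125 → 216 → 343 (perfect cubes: 1³, 2³, 3³, …).
Boxes goes 62, 73, 84, 95, 106 → 117 → 128 (+11 each step).
So the next two records are 216 crates, 117 boxes and 343 crates, 128 boxes.

216 crates, 117 boxes; 343 crates, 128 boxes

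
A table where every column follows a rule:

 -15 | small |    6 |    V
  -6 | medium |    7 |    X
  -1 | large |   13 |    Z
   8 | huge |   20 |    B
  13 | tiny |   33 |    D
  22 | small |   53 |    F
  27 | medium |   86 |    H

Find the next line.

36  large  139  J

First component: alternating steps +9, +5, +9, +5, …; -15, -6, -1, 8, 13, 22, 27 → 36.
Size goes small, medium, large, huge, tiny, small, medium → large (repeats small → medium → large → huge → tiny).
Third component: 6, 7, 13, 20, 33, 53, 86 → 139 (each term is the sum of the two before it).
Letter goes V, X, Z, B, D, F, H → J (letters move forward 2 places in the alphabet, wrapping Z→A).
Combining the parts gives 36  large  139  J.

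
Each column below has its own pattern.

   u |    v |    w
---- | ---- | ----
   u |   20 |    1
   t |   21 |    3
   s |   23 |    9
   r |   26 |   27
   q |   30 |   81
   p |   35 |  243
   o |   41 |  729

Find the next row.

n  48  2187

Column u: letters move back 1 place in the alphabet; u, t, s, r, q, p, o → n.
Column v: differences are 1, 2, 3, … (increasing by 1 each time), so 20, 21, 23, 26, 30, 35, 41 → 48.
For the column w, ×3 each step: 1, 3, 9, 27, 81, 243, 729 → 2187.
So the next row is n  48  2187.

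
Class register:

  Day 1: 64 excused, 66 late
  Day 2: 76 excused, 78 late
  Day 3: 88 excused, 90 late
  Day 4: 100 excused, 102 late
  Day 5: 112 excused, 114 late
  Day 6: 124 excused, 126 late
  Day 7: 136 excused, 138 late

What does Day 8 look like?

148 excused, 150 late

For the excused, +12 each step: 64, 76, 88, 100, 112, 124, 136 → 148.
Late: always 2 more than the excused, so 66, 78, 90, 102, 114, 126, 138 → 150.
So the next record is 148 excused, 150 late.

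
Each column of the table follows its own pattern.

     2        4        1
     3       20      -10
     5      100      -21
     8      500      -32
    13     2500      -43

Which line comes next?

21  12500  -54

For the first component, each term is the sum of the two before it: 2, 3, 5, 8, 13 → 21.
Second component: ×5 each step, so 4, 20, 100, 500, 2500 → 12500.
Third component — −11 each step: 1, -10, -21, -32, -43 → -54.
Combining the parts gives 21  12500  -54.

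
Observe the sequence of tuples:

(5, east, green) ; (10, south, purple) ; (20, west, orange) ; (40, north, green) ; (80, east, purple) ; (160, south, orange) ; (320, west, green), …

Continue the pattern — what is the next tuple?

First value: ×2 each step; 5, 10, 20, 40, 80, 160, 320 → 640.
Direction: east, south, west, north, east, south, west → north (repeats east → south → west → north).
Colour — repeats green → purple → orange: green, purple, orange, green, purple, orange, green → purple.
Putting it together: (640, north, purple).

(640, north, purple)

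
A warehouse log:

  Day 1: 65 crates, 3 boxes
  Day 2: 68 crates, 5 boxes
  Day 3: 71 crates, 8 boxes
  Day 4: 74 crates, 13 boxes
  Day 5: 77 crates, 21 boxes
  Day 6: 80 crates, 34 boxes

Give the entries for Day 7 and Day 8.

Crates goes 65, 68, 71, 74, 77, 80 → 83 → 86 (+3 each step).
Boxes: each term is the sum of the two before it, so 3, 5, 8, 13, 21, 34 → 55 → 89.
So the next two records are 83 crates, 55 boxes and 86 crates, 89 boxes.

83 crates, 55 boxes; 86 crates, 89 boxes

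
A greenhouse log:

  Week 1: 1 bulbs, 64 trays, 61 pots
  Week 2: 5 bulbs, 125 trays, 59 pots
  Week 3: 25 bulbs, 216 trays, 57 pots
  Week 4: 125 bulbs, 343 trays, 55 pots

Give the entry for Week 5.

Bulbs: ×5 each step; 1, 5, 25, 125 → 625.
For the trays, perfect cubes: 4³, 5³, 6³, …: 64, 125, 216, 343 → 512.
For the pots, −2 each step: 61, 59, 57, 55 → 53.
Combining the parts gives 625 bulbs, 512 trays, 53 pots.

625 bulbs, 512 trays, 53 pots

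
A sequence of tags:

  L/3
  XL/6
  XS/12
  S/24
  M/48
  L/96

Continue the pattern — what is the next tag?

XL/192

Size — repeats L → XL → XS → S → M: L, XL, XS, S, M, L → XL.
For the second component, ×2 each step: 3, 6, 12, 24, 48, 96 → 192.
Combining the parts gives XL/192.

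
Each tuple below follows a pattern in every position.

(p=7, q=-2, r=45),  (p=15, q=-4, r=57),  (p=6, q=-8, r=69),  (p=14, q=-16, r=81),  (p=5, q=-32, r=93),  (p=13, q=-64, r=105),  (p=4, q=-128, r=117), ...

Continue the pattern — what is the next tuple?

P goes 7, 15, 6, 14, 5, 13, 4 → 12 (alternating steps +8, −9, +8, −9, …).
Q: ×2 each step; -2, -4, -8, -16, -32, -64, -128 → -256.
For the r, +12 each step: 45, 57, 69, 81, 93, 105, 117 → 129.
Combining the parts gives (p=12, q=-256, r=129).

(p=12, q=-256, r=129)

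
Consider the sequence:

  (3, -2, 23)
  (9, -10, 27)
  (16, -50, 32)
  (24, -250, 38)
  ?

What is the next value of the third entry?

Third entry: 23, 27, 32, 38 → 45 (differences are 4, 5, 6, … (increasing by 1 each time)).

45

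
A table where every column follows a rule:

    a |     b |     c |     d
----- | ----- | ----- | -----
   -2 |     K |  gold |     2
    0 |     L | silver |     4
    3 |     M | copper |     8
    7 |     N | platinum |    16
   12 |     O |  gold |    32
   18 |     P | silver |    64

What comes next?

25  Q  copper  128

Column a: differences are 2, 3, 4, … (increasing by 1 each time); -2, 0, 3, 7, 12, 18 → 25.
For the column b, letters move forward 1 place in the alphabet: K, L, M, N, O, P → Q.
Column c: repeats gold → silver → copper → platinum; gold, silver, copper, platinum, gold, silver → copper.
Column d goes 2, 4, 8, 16, 32, 64 → 128 (×2 each step).
So the next row is 25  Q  copper  128.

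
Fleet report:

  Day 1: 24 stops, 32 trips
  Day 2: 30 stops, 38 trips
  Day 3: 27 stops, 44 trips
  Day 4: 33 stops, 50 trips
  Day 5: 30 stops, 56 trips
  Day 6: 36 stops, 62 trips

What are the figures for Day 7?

33 stops, 68 trips

Stops — alternating steps +6, −3, +6, −3, …: 24, 30, 27, 33, 30, 36 → 33.
Trips: +6 each step; 32, 38, 44, 50, 56, 62 → 68.
Combining the parts gives 33 stops, 68 trips.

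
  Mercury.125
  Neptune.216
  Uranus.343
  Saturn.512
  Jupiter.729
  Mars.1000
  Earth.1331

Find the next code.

Planet: Mercury, Neptune, Uranus, Saturn, Jupiter, Mars, Earth → Venus (runs backward through the planets Mercury→Neptune).
Second component: 125, 216, 343, 512, 729, 1000, 1331 → 1728 (perfect cubes: 5³, 6³, 7³, …).
Combining the parts gives Venus.1728.

Venus.1728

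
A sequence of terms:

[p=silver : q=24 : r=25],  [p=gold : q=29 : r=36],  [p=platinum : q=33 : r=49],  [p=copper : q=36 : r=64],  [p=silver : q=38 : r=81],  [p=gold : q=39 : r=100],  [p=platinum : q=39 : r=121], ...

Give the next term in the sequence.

P: repeats silver → gold → platinum → copper; silver, gold, platinum, copper, silver, gold, platinum → copper.
Q: 24, 29, 33, 36, 38, 39, 39 → 38 (differences are 5, 4, 3, … (decreasing by 1 each time)).
R: perfect squares: 5², 6², 7², …; 25, 36, 49, 64, 81, 100, 121 → 144.
Combining the parts gives [p=copper : q=38 : r=144].

[p=copper : q=38 : r=144]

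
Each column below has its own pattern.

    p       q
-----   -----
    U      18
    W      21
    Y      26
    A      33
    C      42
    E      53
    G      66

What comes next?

Column p: letters move forward 2 places in the alphabet, wrapping Z→A, so U, W, Y, A, C, E, G → I.
Column q: differences are 3, 5, 7, … (increasing by 2 each time); 18, 21, 26, 33, 42, 53, 66 → 81.
Putting it together: I  81.

I  81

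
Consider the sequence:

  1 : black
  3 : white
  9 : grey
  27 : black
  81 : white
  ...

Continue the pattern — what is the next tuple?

243 : grey

First coordinate: 1, 3, 9, 27, 81 → 243 (×3 each step).
For the shade, repeats black → white → grey: black, white, grey, black, white → grey.
Putting it together: 243 : grey.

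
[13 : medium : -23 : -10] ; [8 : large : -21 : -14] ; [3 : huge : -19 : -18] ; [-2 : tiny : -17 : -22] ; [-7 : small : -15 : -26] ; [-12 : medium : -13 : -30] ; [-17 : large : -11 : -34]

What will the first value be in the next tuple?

-22

First value: −5 each step, so 13, 8, 3, -2, -7, -12, -17 → -22.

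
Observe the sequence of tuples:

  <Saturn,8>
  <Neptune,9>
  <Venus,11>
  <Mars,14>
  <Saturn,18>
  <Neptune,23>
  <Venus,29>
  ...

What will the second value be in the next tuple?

Second value goes 8, 9, 11, 14, 18, 23, 29 → 36 (differences are 1, 2, 3, … (increasing by 1 each time)).

36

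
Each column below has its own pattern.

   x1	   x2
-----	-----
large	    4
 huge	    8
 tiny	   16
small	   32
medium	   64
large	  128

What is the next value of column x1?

Column x1 goes large, huge, tiny, small, medium, large → huge (repeats large → huge → tiny → small → medium).

huge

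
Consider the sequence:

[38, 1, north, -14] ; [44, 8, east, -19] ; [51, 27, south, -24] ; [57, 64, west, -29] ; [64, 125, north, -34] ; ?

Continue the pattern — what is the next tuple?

[70, 216, east, -39]

First slot goes 38, 44, 51, 57, 64 → 70 (alternating steps +6, +7, +6, +7, …).
Second slot: 1, 8, 27, 64, 125 → 216 (perfect cubes: 1³, 2³, 3³, …).
For the direction, repeats north → east → south → west: north, east, south, west, north → east.
Fourth slot: −5 each step, so -14, -19, -24, -29, -34 → -39.
Combining the parts gives [70, 216, east, -39].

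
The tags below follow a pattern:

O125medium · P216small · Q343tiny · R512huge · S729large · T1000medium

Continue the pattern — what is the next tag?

U1331small

Letter: letters move forward 1 place in the alphabet; O, P, Q, R, S, T → U.
Second component — perfect cubes: 5³, 6³, 7³, …: 125, 216, 343, 512, 729, 1000 → 1331.
Size: repeats medium → small → tiny → huge → large, so medium, small, tiny, huge, large, medium → small.
So the next tag is U1331small.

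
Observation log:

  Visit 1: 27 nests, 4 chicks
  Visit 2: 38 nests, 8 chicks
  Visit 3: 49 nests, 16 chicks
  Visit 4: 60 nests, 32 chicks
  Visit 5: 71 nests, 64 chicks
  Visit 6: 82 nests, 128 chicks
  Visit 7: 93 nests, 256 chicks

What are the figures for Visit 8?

Nests: 27, 38, 49, 60, 71, 82, 93 → 104 (+11 each step).
Chicks goes 4, 8, 16, 32, 64, 128, 256 → 512 (×2 each step).
Combining the parts gives 104 nests, 512 chicks.

104 nests, 512 chicks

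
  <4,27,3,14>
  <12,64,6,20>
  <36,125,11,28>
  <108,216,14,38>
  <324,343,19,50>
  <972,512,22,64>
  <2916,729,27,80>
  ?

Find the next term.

First coordinate: ×3 each step; 4, 12, 36, 108, 324, 972, 2916 → 8748.
Second coordinate: perfect cubes: 3³, 4³, 5³, …, so 27, 64, 125, 216, 343, 512, 729 → 1000.
Third coordinate goes 3, 6, 11, 14, 19, 22, 27 → 30 (alternating steps +3, +5, +3, +5, …).
Fourth coordinate: 14, 20, 28, 38, 50, 64, 80 → 98 (differences are 6, 8, 10, … (increasing by 2 each time)).
Putting it together: <8748,1000,30,98>.

<8748,1000,30,98>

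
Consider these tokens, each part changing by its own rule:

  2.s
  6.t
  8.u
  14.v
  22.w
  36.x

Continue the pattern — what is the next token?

58.y

First component: 2, 6, 8, 14, 22, 36 → 58 (each term is the sum of the two before it).
Letter: s, t, u, v, w, x → y (letters move forward 1 place in the alphabet).
Combining the parts gives 58.y.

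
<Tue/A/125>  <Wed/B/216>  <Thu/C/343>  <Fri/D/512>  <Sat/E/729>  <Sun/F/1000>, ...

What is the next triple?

<Mon/G/1331>

Day: Tue, Wed, Thu, Fri, Sat, Sun → Mon (runs through the weekdays Mon→Sun).
For the letter, letters move forward 1 place in the alphabet: A, B, C, D, E, F → G.
Third value goes 125, 216, 343, 512, 729, 1000 → 1331 (perfect cubes: 5³, 6³, 7³, …).
Putting it together: <Mon/G/1331>.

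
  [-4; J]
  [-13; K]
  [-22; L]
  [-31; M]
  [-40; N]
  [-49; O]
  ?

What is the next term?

[-58; P]

First entry: -4, -13, -22, -31, -40, -49 → -58 (−9 each step).
Letter — letters move forward 1 place in the alphabet: J, K, L, M, N, O → P.
Combining the parts gives [-58; P].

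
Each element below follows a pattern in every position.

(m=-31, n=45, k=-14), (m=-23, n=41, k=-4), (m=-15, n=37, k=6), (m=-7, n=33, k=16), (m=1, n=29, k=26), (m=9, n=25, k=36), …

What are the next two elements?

M: +8 each step, so -31, -23, -15, -7, 1, 9 → 17 → 25.
For the n, −4 each step: 45, 41, 37, 33, 29, 25 → 21 → 17.
K: +10 each step, so -14, -4, 6, 16, 26, 36 → 46 → 56.
So the next two elements are (m=17, n=21, k=46) and (m=25, n=17, k=56).

(m=17, n=21, k=46), (m=25, n=17, k=56)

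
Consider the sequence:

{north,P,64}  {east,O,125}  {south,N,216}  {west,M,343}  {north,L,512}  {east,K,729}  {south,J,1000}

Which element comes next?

{west,I,1331}

Direction — repeats north → east → south → west: north, east, south, west, north, east, south → west.
Letter: letters move back 1 place in the alphabet; P, O, N, M, L, K, J → I.
Third coordinate: 64, 125, 216, 343, 512, 729, 1000 → 1331 (perfect cubes: 4³, 5³, 6³, …).
Putting it together: {west,I,1331}.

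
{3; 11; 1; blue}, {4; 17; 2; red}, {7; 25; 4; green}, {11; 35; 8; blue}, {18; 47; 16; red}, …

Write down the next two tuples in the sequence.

{29; 61; 32; green}, {47; 77; 64; blue}

First slot — each term is the sum of the two before it: 3, 4, 7, 11, 18 → 29 → 47.
Second slot — differences are 6, 8, 10, … (increasing by 2 each time): 11, 17, 25, 35, 47 → 61 → 77.
Third slot: 1, 2, 4, 8, 16 → 32 → 64 (×2 each step).
Colour: repeats blue → red → green, so blue, red, green, blue, red → green → blue.
So the next two tuples are {29; 61; 32; green} and {47; 77; 64; blue}.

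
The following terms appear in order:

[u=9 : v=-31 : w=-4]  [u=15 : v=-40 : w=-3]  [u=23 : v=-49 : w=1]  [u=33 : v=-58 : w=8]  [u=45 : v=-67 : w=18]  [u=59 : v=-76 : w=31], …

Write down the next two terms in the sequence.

[u=75 : v=-85 : w=47], [u=93 : v=-94 : w=66]

U: differences are 6, 8, 10, … (increasing by 2 each time); 9, 15, 23, 33, 45, 59 → 75 → 93.
For the v, −9 each step: -31, -40, -49, -58, -67, -76 → -85 → -94.
W — differences are 1, 4, 7, … (increasing by 3 each time): -4, -3, 1, 8, 18, 31 → 47 → 66.
Putting the parts together: [u=75 : v=-85 : w=47] and then [u=93 : v=-94 : w=66].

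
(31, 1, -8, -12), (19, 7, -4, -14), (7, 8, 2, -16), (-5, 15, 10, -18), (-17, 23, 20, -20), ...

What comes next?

First slot — −12 each step: 31, 19, 7, -5, -17 → -29.
Second slot — each term is the sum of the two before it: 1, 7, 8, 15, 23 → 38.
Third slot: differences are 4, 6, 8, … (increasing by 2 each time); -8, -4, 2, 10, 20 → 32.
For the fourth slot, −2 each step: -12, -14, -16, -18, -20 → -22.
Putting it together: (-29, 38, 32, -22).

(-29, 38, 32, -22)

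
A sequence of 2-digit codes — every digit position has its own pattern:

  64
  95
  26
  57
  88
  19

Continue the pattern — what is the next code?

First digit — +3 each step, mod 10: 6, 9, 2, 5, 8, 1 → 4.
Second digit — +1 each step, mod 10: 4, 5, 6, 7, 8, 9 → 0.
So the next code is 40.

40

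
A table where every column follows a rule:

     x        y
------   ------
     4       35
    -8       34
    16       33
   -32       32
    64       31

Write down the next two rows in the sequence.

-128  30; 256  29

Column x: ×(-2) each step; 4, -8, 16, -32, 64 → -128 → 256.
Column y: −1 each step, so 35, 34, 33, 32, 31 → 30 → 29.
So the next two rows are -128  30 and 256  29.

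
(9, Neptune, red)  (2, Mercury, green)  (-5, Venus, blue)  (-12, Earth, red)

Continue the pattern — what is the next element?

First part — −7 each step: 9, 2, -5, -12 → -19.
Planet: runs through the planets Mercury→Neptune; Neptune, Mercury, Venus, Earth → Mars.
Colour: repeats red → green → blue; red, green, blue, red → green.
So the next element is (-19, Mars, green).

(-19, Mars, green)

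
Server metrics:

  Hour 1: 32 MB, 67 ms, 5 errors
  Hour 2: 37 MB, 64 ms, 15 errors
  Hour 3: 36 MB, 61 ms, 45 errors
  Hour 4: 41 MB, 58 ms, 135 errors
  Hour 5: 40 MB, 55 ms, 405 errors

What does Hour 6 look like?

45 MB, 52 ms, 1215 errors

MB — alternating steps +5, −1, +5, −1, …: 32, 37, 36, 41, 40 → 45.
Ms: −3 each step; 67, 64, 61, 58, 55 → 52.
Errors — ×3 each step: 5, 15, 45, 135, 405 → 1215.
Combining the parts gives 45 MB, 52 ms, 1215 errors.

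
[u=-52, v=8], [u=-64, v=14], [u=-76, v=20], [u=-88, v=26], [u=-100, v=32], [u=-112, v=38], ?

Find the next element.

For the u, −12 each step: -52, -64, -76, -88, -100, -112 → -124.
V: +6 each step, so 8, 14, 20, 26, 32, 38 → 44.
Combining the parts gives [u=-124, v=44].

[u=-124, v=44]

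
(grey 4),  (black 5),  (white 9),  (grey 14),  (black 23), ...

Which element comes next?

Shade goes grey, black, white, grey, black → white (repeats grey → black → white).
Second component: each term is the sum of the two before it; 4, 5, 9, 14, 23 → 37.
Putting it together: (white 37).

(white 37)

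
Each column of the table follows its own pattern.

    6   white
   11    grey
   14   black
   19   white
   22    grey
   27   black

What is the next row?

30  white

First component: alternating steps +5, +3, +5, +3, …; 6, 11, 14, 19, 22, 27 → 30.
Shade: white, grey, black, white, grey, black → white (repeats white → grey → black).
Combining the parts gives 30  white.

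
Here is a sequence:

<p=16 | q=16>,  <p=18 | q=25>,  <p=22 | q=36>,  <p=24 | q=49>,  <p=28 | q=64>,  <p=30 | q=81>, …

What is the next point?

<p=34 | q=100>

P: alternating steps +2, +4, +2, +4, …, so 16, 18, 22, 24, 28, 30 → 34.
Q: 16, 25, 36, 49, 64, 81 → 100 (perfect squares: 4², 5², 6², …).
Putting it together: <p=34 | q=100>.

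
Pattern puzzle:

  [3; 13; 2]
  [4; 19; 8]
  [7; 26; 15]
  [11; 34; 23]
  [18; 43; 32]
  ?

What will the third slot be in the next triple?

First slot: 3, 4, 7, 11, 18 → 29 (each term is the sum of the two before it).
Second slot goes 13, 19, 26, 34, 43 → 53 (differences are 6, 7, 8, … (increasing by 1 each time)).
Third slot — always 11 less than the second slot: 2, 8, 15, 23, 32 → 42.

42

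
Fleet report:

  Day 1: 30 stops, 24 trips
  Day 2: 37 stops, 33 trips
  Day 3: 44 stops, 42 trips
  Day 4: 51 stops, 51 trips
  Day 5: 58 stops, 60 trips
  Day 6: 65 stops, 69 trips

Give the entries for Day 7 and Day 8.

72 stops, 78 trips; 79 stops, 87 trips

Stops: 30, 37, 44, 51, 58, 65 → 72 → 79 (+7 each step).
Trips: 24, 33, 42, 51, 60, 69 → 78 → 87 (+9 each step).
Putting the parts together: 72 stops, 78 trips and then 79 stops, 87 trips.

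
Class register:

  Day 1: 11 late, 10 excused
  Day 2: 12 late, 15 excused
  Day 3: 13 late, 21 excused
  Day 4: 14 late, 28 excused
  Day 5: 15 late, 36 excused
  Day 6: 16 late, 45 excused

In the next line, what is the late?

Late: +1 each step; 11, 12, 13, 14, 15, 16 → 17.

17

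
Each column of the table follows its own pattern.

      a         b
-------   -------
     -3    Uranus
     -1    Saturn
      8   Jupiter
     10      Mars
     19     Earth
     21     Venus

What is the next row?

30  Mercury

Column a — alternating steps +2, +9, +2, +9, …: -3, -1, 8, 10, 19, 21 → 30.
For the column b, runs backward through the planets Mercury→Neptune: Uranus, Saturn, Jupiter, Mars, Earth, Venus → Mercury.
Combining the parts gives 30  Mercury.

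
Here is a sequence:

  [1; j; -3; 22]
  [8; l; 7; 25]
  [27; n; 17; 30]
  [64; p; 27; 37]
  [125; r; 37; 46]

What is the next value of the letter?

t

Letter — letters move forward 2 places in the alphabet: j, l, n, p, r → t.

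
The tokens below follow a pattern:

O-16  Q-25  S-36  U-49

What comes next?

Letter: letters move forward 2 places in the alphabet; O, Q, S, U → W.
Second component: perfect squares: 4², 5², 6², …; 16, 25, 36, 49 → 64.
Combining the parts gives W-64.

W-64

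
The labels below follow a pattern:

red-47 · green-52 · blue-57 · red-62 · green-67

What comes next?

Colour goes red, green, blue, red, green → blue (repeats red → green → blue).
Second component — +5 each step: 47, 52, 57, 62, 67 → 72.
So the next label is blue-72.

blue-72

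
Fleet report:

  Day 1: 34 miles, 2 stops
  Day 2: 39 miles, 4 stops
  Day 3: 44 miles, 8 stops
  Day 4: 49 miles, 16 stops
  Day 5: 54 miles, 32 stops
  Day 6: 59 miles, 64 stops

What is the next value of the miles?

Miles: 34, 39, 44, 49, 54, 59 → 64 (+5 each step).
Stops: 2, 4, 8, 16, 32, 64 → 128 (×2 each step).

64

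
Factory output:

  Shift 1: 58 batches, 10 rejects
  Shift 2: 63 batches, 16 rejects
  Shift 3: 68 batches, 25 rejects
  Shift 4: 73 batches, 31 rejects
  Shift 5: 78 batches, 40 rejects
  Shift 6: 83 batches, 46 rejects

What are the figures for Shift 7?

Batches — +5 each step: 58, 63, 68, 73, 78, 83 → 88.
Rejects: alternating steps +6, +9, +6, +9, …; 10, 16, 25, 31, 40, 46 → 55.
So the next line is 88 batches, 55 rejects.

88 batches, 55 rejects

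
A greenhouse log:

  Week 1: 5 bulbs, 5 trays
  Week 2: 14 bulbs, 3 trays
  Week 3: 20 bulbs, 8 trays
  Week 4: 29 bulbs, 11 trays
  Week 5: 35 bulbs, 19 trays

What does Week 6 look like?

Bulbs — alternating steps +9, +6, +9, +6, …: 5, 14, 20, 29, 35 → 44.
Trays: each term is the sum of the two before it, so 5, 3, 8, 11, 19 → 30.
Combining the parts gives 44 bulbs, 30 trays.

44 bulbs, 30 trays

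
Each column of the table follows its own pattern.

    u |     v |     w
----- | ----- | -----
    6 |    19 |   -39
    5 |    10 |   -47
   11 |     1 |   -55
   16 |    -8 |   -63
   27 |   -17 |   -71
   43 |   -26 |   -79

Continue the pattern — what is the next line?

Column u: each term is the sum of the two before it, so 6, 5, 11, 16, 27, 43 → 70.
Column v: −9 each step, so 19, 10, 1, -8, -17, -26 → -35.
Column w goes -39, -47, -55, -63, -71, -79 → -87 (−8 each step).
Combining the parts gives 70  -35  -87.

70  -35  -87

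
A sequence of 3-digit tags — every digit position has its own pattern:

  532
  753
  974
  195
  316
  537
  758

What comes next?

979

First digit: +2 each step, mod 10; 5, 7, 9, 1, 3, 5, 7 → 9.
For the second digit, +2 each step, mod 10: 3, 5, 7, 9, 1, 3, 5 → 7.
Third digit goes 2, 3, 4, 5, 6, 7, 8 → 9 (+1 each step, mod 10).
So the next tag is 979.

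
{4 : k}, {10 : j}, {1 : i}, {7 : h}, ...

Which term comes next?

{-2 : g}

First entry: 4, 10, 1, 7 → -2 (alternating steps +6, −9, +6, −9, …).
Letter: k, j, i, h → g (letters move back 1 place in the alphabet).
So the next term is {-2 : g}.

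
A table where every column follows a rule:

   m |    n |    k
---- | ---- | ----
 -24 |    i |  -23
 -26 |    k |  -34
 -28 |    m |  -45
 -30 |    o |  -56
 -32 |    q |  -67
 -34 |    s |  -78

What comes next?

-36  u  -89

Column m: −2 each step, so -24, -26, -28, -30, -32, -34 → -36.
Column n goes i, k, m, o, q, s → u (letters move forward 2 places in the alphabet).
Column k: −11 each step; -23, -34, -45, -56, -67, -78 → -89.
Putting it together: -36  u  -89.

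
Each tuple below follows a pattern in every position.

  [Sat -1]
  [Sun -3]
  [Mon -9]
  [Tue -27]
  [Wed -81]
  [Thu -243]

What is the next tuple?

[Fri -729]

Day goes Sat, Sun, Mon, Tue, Wed, Thu → Fri (runs through the weekdays Mon→Sun).
Second value: -1, -3, -9, -27, -81, -243 → -729 (×3 each step).
So the next tuple is [Fri -729].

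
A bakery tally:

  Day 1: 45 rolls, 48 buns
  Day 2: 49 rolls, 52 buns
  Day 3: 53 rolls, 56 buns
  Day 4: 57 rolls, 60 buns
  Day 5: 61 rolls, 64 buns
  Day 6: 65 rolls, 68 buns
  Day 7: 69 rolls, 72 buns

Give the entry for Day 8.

Rolls: +4 each step, so 45, 49, 53, 57, 61, 65, 69 → 73.
Buns — +4 each step: 48, 52, 56, 60, 64, 68, 72 → 76.
Combining the parts gives 73 rolls, 76 buns.

73 rolls, 76 buns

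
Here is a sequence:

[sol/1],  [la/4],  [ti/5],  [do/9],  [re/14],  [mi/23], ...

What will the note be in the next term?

Note goes sol, la, ti, do, re, mi → fa (runs through the solfège scale do→ti).

fa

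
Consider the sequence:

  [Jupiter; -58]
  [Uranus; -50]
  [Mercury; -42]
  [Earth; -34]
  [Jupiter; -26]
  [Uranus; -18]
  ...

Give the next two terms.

Planet: Jupiter, Uranus, Mercury, Earth, Jupiter, Uranus → Mercury → Earth (repeats Jupiter → Uranus → Mercury → Earth).
Second value: -58, -50, -42, -34, -26, -18 → -10 → -2 (+8 each step).
So the next two terms are [Mercury; -10] and [Earth; -2].

[Mercury; -10], [Earth; -2]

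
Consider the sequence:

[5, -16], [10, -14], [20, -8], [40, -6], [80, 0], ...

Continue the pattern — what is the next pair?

First slot: ×2 each step; 5, 10, 20, 40, 80 → 160.
Second slot goes -16, -14, -8, -6, 0 → 2 (alternating steps +2, +6, +2, +6, …).
Combining the parts gives [160, 2].

[160, 2]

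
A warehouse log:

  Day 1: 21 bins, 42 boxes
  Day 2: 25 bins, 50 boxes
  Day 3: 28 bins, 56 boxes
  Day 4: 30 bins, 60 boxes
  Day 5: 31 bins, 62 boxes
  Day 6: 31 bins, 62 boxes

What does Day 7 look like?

30 bins, 60 boxes

For the bins, differences are 4, 3, 2, … (decreasing by 1 each time): 21, 25, 28, 30, 31, 31 → 30.
For the boxes, always 2 × the bins: 42, 50, 56, 60, 62, 62 → 60.
So the next record is 30 bins, 60 boxes.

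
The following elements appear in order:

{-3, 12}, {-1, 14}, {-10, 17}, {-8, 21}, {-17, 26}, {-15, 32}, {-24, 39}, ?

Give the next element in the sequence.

First coordinate: alternating steps +2, −9, +2, −9, …; -3, -1, -10, -8, -17, -15, -24 → -22.
For the second coordinate, differences are 2, 3, 4, … (increasing by 1 each time): 12, 14, 17, 21, 26, 32, 39 → 47.
Putting it together: {-22, 47}.

{-22, 47}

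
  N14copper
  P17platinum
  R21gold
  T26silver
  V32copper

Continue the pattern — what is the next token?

X39platinum

Letter: letters move forward 2 places in the alphabet, so N, P, R, T, V → X.
Second component: 14, 17, 21, 26, 32 → 39 (differences are 3, 4, 5, … (increasing by 1 each time)).
For the metal, repeats copper → platinum → gold → silver: copper, platinum, gold, silver, copper → platinum.
So the next token is X39platinum.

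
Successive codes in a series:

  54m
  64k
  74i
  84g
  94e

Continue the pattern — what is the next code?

First component: 54, 64, 74, 84, 94 → 104 (+10 each step).
Letter — letters move back 2 places in the alphabet: m, k, i, g, e → c.
So the next code is 104c.

104c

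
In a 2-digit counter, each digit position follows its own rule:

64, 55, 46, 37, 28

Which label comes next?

19

First digit: 6, 5, 4, 3, 2 → 1 (−1 each step, mod 10).
Second digit: 4, 5, 6, 7, 8 → 9 (+1 each step, mod 10).
Combining the parts gives 19.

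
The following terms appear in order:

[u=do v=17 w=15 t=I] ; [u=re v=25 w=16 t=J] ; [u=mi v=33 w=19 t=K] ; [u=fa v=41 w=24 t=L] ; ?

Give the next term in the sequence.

U goes do, re, mi, fa → sol (runs through the solfège scale do→ti).
V: +8 each step, so 17, 25, 33, 41 → 49.
W — differences are 1, 3, 5, … (increasing by 2 each time): 15, 16, 19, 24 → 31.
T: I, J, K, L → M (letters move forward 1 place in the alphabet).
Combining the parts gives [u=sol v=49 w=31 t=M].

[u=sol v=49 w=31 t=M]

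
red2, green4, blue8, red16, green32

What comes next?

blue64

Colour: repeats red → green → blue; red, green, blue, red, green → blue.
Second component: ×2 each step; 2, 4, 8, 16, 32 → 64.
Putting it together: blue64.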